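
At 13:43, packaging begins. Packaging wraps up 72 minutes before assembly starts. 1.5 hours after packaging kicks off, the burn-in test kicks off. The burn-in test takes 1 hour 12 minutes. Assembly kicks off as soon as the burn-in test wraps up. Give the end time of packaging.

The burn-in test starts at 13:43 + 90 min = 15:13.
The burn-in test ends at 15:13 + 72 min = 16:25.
So assembly starts at 16:25.
Packaging ends at 16:25 − 72 min = 15:13.

15:13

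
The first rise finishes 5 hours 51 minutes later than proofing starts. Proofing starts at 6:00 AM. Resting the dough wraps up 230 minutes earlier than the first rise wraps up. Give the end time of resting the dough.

The first rise ends at 6:00 AM + 351 min = 11:51 AM.
Resting the dough ends at 11:51 AM − 230 min = 8:01 AM.

8:01 AM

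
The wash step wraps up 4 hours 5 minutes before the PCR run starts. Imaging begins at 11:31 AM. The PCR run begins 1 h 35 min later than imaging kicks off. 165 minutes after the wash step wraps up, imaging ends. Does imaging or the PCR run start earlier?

imaging

The PCR run starts at 11:31 AM + 95 min = 1:06 PM.
Imaging starts at 11:31 AM and the PCR run starts at 1:06 PM, so imaging is first.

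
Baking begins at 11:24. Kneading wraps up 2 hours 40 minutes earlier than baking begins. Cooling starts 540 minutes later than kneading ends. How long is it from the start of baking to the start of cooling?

6 hours 20 minutes

Kneading ends at 11:24 − 160 min = 08:44.
Cooling starts at 08:44 + 540 min = 17:44.
From 11:24 to 17:44 is 6 hours 20 minutes.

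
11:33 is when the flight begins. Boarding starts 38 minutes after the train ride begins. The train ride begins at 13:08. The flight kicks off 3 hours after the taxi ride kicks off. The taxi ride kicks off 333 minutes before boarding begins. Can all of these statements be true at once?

Boarding starts at 13:08 + 38 min = 13:46.
The taxi ride starts at 13:46 − 333 min = 08:13.
The flight starts at 08:13 + 180 min = 11:13.
But the flight is also said to start at 11:33 — a 20-minute conflict.

No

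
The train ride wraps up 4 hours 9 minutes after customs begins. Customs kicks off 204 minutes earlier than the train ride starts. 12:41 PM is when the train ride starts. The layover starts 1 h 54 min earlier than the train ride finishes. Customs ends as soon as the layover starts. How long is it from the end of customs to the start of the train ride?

1 h 9 min

Customs starts at 12:41 PM − 204 min = 9:17 AM.
The train ride ends at 9:17 AM + 249 min = 1:26 PM.
The layover starts at 1:26 PM − 114 min = 11:32 AM.
So customs ends at 11:32 AM.
From 11:32 AM to 12:41 PM is 1 h 9 min.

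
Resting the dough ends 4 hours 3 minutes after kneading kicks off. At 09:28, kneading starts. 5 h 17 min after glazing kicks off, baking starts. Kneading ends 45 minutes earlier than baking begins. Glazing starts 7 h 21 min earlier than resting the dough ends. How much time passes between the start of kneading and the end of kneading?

Resting the dough ends at 09:28 + 243 min = 13:31.
Glazing starts at 13:31 − 441 min = 06:10.
Baking starts at 06:10 + 317 min = 11:27.
Kneading ends at 11:27 − 45 min = 10:42.
From 09:28 to 10:42 is 1 hour 14 minutes.

1 hour 14 minutes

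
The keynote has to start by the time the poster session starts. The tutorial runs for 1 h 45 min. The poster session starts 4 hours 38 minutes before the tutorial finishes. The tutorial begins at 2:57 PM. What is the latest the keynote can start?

The tutorial ends at 2:57 PM + 105 min = 4:42 PM.
The poster session starts at 4:42 PM − 278 min = 12:04 PM.
The keynote is bounded by the poster session, so the latest it can start is 12:04 PM.

12:04 PM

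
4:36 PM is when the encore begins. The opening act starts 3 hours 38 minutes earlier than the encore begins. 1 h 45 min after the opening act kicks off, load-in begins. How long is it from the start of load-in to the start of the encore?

The opening act starts at 4:36 PM − 218 min = 12:58 PM.
Load-in starts at 12:58 PM + 105 min = 2:43 PM.
From 2:43 PM to 4:36 PM is 113 minutes.

113 minutes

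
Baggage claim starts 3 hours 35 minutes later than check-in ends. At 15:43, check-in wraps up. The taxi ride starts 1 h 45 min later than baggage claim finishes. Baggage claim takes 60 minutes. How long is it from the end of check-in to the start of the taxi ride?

6 h 20 min

Baggage claim starts at 15:43 + 215 min = 19:18.
Baggage claim ends at 19:18 + 60 min = 20:18.
The taxi ride starts at 20:18 + 105 min = 22:03.
From 15:43 to 22:03 is 6 h 20 min.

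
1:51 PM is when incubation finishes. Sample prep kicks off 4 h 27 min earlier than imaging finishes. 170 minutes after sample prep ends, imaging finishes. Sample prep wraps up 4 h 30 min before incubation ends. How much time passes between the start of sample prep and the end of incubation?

Sample prep ends at 1:51 PM − 270 min = 9:21 AM.
Imaging ends at 9:21 AM + 170 min = 12:11 PM.
Sample prep starts at 12:11 PM − 267 min = 7:44 AM.
From 7:44 AM to 1:51 PM is 6 hours 7 minutes.

6 hours 7 minutes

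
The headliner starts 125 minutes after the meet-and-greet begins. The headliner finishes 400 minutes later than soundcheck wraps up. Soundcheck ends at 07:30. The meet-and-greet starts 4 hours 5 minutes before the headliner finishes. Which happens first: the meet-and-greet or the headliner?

The headliner ends at 07:30 + 400 min = 14:10.
The meet-and-greet starts at 14:10 − 245 min = 10:05.
The headliner starts at 10:05 + 125 min = 12:10.
The meet-and-greet starts at 10:05 and the headliner starts at 12:10, so the meet-and-greet is first.

the meet-and-greet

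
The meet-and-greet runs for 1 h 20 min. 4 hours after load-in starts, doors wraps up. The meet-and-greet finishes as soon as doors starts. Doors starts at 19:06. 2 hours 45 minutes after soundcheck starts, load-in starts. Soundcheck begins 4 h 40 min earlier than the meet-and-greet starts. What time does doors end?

The meet-and-greet ends at 19:06.
The meet-and-greet starts at 19:06 − 80 min = 17:46.
Soundcheck starts at 17:46 − 280 min = 13:06.
Load-in starts at 13:06 + 165 min = 15:51.
Doors ends at 15:51 + 240 min = 19:51.

19:51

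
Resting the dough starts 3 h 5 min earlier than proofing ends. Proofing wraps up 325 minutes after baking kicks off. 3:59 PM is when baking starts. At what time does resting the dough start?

6:19 PM

Proofing ends at 3:59 PM + 325 min = 9:24 PM.
Resting the dough starts at 9:24 PM − 185 min = 6:19 PM.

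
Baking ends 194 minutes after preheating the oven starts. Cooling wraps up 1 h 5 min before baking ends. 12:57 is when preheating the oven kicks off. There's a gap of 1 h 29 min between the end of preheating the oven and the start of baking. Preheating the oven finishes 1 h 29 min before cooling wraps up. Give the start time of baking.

15:06

Baking ends at 12:57 + 194 min = 16:11.
Cooling ends at 16:11 − 65 min = 15:06.
Preheating the oven ends at 15:06 − 89 min = 13:37.
Baking starts at 13:37 + 89 min = 15:06.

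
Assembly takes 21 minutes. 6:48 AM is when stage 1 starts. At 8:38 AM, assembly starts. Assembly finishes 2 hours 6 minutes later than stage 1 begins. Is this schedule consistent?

Assembly ends at 6:48 AM + 126 min = 8:54 AM.
Assembly starts at 8:54 AM − 21 min = 8:33 AM.
But assembly is also said to start at 8:38 AM — a 5-minute conflict.

No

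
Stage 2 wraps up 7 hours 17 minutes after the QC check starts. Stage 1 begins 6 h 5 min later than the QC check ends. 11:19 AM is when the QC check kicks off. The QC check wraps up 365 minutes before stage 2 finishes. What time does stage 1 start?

Stage 2 ends at 11:19 AM + 437 min = 6:36 PM.
The QC check ends at 6:36 PM − 365 min = 12:31 PM.
Stage 1 starts at 12:31 PM + 365 min = 6:36 PM.

6:36 PM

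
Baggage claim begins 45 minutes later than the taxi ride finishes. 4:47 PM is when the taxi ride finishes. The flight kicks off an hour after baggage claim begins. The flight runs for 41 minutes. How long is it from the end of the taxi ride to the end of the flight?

Baggage claim starts at 4:47 PM + 45 min = 5:32 PM.
The flight starts at 5:32 PM + 60 min = 6:32 PM.
The flight ends at 6:32 PM + 41 min = 7:13 PM.
From 4:47 PM to 7:13 PM is 2 h 26 min.

2 h 26 min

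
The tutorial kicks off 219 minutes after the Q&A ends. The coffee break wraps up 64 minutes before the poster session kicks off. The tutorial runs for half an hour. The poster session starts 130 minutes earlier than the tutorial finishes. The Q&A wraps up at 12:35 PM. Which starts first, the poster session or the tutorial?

the poster session

The tutorial starts at 12:35 PM + 219 min = 4:14 PM.
The tutorial ends at 4:14 PM + 30 min = 4:44 PM.
The poster session starts at 4:44 PM − 130 min = 2:34 PM.
The poster session starts at 2:34 PM and the tutorial starts at 4:14 PM, so the poster session is first.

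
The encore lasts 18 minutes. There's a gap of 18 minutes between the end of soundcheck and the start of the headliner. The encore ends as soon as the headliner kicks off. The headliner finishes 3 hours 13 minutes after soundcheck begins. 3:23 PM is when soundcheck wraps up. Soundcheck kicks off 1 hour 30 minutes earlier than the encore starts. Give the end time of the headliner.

5:06 PM

The headliner starts at 3:23 PM + 18 min = 3:41 PM.
So the encore ends at 3:41 PM.
The encore starts at 3:41 PM − 18 min = 3:23 PM.
Soundcheck starts at 3:23 PM − 90 min = 1:53 PM.
The headliner ends at 1:53 PM + 193 min = 5:06 PM.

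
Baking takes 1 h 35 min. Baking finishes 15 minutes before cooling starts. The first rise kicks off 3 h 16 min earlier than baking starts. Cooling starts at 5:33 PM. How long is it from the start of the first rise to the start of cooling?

5 hours 6 minutes

Baking ends at 5:33 PM − 15 min = 5:18 PM.
Baking starts at 5:18 PM − 95 min = 3:43 PM.
The first rise starts at 3:43 PM − 196 min = 12:27 PM.
From 12:27 PM to 5:33 PM is 5 hours 6 minutes.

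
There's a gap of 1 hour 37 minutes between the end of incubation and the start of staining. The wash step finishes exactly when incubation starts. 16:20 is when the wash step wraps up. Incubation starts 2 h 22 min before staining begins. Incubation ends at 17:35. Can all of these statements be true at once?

Staining starts at 17:35 + 97 min = 19:12.
Incubation starts at 19:12 − 142 min = 16:50.
So the wash step ends at 16:50.
But the wash step is also said to end at 16:20 — a 30-minute conflict.

No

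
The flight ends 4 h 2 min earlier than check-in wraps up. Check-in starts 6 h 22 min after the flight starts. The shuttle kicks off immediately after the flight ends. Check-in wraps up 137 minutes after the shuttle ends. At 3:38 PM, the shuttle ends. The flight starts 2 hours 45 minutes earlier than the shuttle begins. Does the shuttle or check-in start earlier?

Check-in ends at 3:38 PM + 137 min = 5:55 PM.
The flight ends at 5:55 PM − 242 min = 1:53 PM.
So the shuttle starts at 1:53 PM.
The flight starts at 1:53 PM − 165 min = 11:08 AM.
Check-in starts at 11:08 AM + 382 min = 5:30 PM.
The shuttle starts at 1:53 PM and check-in starts at 5:30 PM, so the shuttle is first.

the shuttle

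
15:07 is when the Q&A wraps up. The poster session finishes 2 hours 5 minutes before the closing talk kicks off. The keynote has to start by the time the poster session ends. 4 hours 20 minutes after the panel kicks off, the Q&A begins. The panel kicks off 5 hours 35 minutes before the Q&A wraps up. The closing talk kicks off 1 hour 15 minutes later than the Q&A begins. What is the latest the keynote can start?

The panel starts at 15:07 − 335 min = 09:32.
The Q&A starts at 09:32 + 260 min = 13:52.
The closing talk starts at 13:52 + 75 min = 15:07.
The poster session ends at 15:07 − 125 min = 13:02.
The keynote is bounded by the poster session, so the latest it can start is 13:02.

13:02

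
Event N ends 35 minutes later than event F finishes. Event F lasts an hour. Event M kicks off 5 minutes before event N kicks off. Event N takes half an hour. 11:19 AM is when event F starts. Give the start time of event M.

Event F ends at 11:19 AM + 60 min = 12:19 PM.
Event N ends at 12:19 PM + 35 min = 12:54 PM.
Event N starts at 12:54 PM − 30 min = 12:24 PM.
Event M starts at 12:24 PM − 5 min = 12:19 PM.

12:19 PM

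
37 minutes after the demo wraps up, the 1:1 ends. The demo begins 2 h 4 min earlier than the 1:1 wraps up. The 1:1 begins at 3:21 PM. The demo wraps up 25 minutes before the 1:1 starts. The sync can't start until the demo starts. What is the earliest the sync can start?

1:29 PM

The demo ends at 3:21 PM − 25 min = 2:56 PM.
The 1:1 ends at 2:56 PM + 37 min = 3:33 PM.
The demo starts at 3:33 PM − 124 min = 1:29 PM.
The sync is bounded by the demo, so the earliest it can start is 1:29 PM.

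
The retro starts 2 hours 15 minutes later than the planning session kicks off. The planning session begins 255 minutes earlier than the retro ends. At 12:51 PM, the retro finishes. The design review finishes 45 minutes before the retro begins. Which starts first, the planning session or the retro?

the planning session

The planning session starts at 12:51 PM − 255 min = 8:36 AM.
The retro starts at 8:36 AM + 135 min = 10:51 AM.
The planning session starts at 8:36 AM and the retro starts at 10:51 AM, so the planning session is first.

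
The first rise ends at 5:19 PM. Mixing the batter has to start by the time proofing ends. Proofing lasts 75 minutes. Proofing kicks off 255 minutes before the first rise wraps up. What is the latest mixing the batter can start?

Proofing starts at 5:19 PM − 255 min = 1:04 PM.
Proofing ends at 1:04 PM + 75 min = 2:19 PM.
Mixing the batter is bounded by proofing, so the latest it can start is 2:19 PM.

2:19 PM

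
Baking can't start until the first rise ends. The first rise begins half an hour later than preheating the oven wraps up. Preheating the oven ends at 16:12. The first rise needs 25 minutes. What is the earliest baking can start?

The first rise starts at 16:12 + 30 min = 16:42.
The first rise ends at 16:42 + 25 min = 17:07.
Baking is bounded by the first rise, so the earliest it can start is 17:07.

17:07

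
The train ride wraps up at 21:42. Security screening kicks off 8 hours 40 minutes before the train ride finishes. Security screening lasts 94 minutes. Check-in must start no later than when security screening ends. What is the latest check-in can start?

14:36

Security screening starts at 21:42 − 520 min = 13:02.
Security screening ends at 13:02 + 94 min = 14:36.
Check-in is bounded by security screening, so the latest it can start is 14:36.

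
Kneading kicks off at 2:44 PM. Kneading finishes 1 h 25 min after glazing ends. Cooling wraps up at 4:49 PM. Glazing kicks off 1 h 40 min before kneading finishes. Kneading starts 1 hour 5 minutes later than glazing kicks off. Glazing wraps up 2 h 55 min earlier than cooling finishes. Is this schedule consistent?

Yes

Glazing ends at 4:49 PM − 175 min = 1:54 PM.
Kneading ends at 1:54 PM + 85 min = 3:19 PM.
Glazing starts at 3:19 PM − 100 min = 1:39 PM.
Kneading starts at 1:39 PM + 65 min = 2:44 PM.
That matches the stated 2:44 PM, so the schedule is consistent.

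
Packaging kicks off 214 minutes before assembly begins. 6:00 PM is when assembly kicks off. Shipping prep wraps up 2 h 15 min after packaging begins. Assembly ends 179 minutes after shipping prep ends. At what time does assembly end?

7:40 PM

Packaging starts at 6:00 PM − 214 min = 2:26 PM.
Shipping prep ends at 2:26 PM + 135 min = 4:41 PM.
Assembly ends at 4:41 PM + 179 min = 7:40 PM.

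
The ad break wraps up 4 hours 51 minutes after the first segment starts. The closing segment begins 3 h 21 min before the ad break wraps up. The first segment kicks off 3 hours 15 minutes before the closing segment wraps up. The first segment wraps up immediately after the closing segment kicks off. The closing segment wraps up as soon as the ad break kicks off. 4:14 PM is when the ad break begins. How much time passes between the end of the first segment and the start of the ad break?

1 h 45 min

The closing segment ends at 4:14 PM.
The first segment starts at 4:14 PM − 195 min = 12:59 PM.
The ad break ends at 12:59 PM + 291 min = 5:50 PM.
The closing segment starts at 5:50 PM − 201 min = 2:29 PM.
So the first segment ends at 2:29 PM.
From 2:29 PM to 4:14 PM is 1 h 45 min.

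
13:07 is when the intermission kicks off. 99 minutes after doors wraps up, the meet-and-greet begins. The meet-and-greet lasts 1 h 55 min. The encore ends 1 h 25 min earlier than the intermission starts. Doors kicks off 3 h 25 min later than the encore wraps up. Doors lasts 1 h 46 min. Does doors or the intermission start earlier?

The encore ends at 13:07 − 85 min = 11:42.
Doors starts at 11:42 + 205 min = 15:07.
Doors starts at 15:07 and the intermission starts at 13:07, so the intermission is first.

the intermission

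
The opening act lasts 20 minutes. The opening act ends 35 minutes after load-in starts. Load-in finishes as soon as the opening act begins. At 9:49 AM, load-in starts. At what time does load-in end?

The opening act ends at 9:49 AM + 35 min = 10:24 AM.
The opening act starts at 10:24 AM − 20 min = 10:04 AM.
So load-in ends at 10:04 AM.

10:04 AM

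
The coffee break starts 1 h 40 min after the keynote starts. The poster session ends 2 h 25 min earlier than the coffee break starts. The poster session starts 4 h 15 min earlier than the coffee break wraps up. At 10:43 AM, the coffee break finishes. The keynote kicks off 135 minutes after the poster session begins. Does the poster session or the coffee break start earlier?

the poster session

The poster session starts at 10:43 AM − 255 min = 6:28 AM.
The keynote starts at 6:28 AM + 135 min = 8:43 AM.
The coffee break starts at 8:43 AM + 100 min = 10:23 AM.
The poster session starts at 6:28 AM and the coffee break starts at 10:23 AM, so the poster session is first.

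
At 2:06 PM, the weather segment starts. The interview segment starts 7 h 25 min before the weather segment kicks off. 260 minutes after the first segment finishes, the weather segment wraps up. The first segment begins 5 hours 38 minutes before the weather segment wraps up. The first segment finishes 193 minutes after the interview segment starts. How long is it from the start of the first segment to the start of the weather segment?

5 h 30 min

The interview segment starts at 2:06 PM − 445 min = 6:41 AM.
The first segment ends at 6:41 AM + 193 min = 9:54 AM.
The weather segment ends at 9:54 AM + 260 min = 2:14 PM.
The first segment starts at 2:14 PM − 338 min = 8:36 AM.
From 8:36 AM to 2:06 PM is 5 h 30 min.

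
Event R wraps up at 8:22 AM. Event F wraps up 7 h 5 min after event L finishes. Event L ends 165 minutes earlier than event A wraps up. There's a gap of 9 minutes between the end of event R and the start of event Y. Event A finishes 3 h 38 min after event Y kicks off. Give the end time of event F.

4:29 PM

Event Y starts at 8:22 AM + 9 min = 8:31 AM.
Event A ends at 8:31 AM + 218 min = 12:09 PM.
Event L ends at 12:09 PM − 165 min = 9:24 AM.
Event F ends at 9:24 AM + 425 min = 4:29 PM.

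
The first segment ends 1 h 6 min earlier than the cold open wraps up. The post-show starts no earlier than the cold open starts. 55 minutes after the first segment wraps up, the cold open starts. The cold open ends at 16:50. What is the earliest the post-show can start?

The first segment ends at 16:50 − 66 min = 15:44.
The cold open starts at 15:44 + 55 min = 16:39.
The post-show is bounded by the cold open, so the earliest it can start is 16:39.

16:39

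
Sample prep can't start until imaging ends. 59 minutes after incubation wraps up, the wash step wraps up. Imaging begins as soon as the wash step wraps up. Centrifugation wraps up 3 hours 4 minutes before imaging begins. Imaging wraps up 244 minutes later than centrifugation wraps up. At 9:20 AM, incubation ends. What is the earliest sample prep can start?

The wash step ends at 9:20 AM + 59 min = 10:19 AM.
So imaging starts at 10:19 AM.
Centrifugation ends at 10:19 AM − 184 min = 7:15 AM.
Imaging ends at 7:15 AM + 244 min = 11:19 AM.
Sample prep is bounded by imaging, so the earliest it can start is 11:19 AM.

11:19 AM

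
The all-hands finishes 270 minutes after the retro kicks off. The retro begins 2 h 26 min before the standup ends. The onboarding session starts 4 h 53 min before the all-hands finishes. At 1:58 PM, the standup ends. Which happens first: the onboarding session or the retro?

The retro starts at 1:58 PM − 146 min = 11:32 AM.
The all-hands ends at 11:32 AM + 270 min = 4:02 PM.
The onboarding session starts at 4:02 PM − 293 min = 11:09 AM.
The onboarding session starts at 11:09 AM and the retro starts at 11:32 AM, so the onboarding session is first.

the onboarding session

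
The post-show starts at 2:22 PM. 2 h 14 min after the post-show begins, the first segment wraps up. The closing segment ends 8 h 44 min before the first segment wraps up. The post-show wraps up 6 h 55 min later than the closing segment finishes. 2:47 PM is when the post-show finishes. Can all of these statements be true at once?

Yes

The first segment ends at 2:22 PM + 134 min = 4:36 PM.
The closing segment ends at 4:36 PM − 524 min = 7:52 AM.
The post-show ends at 7:52 AM + 415 min = 2:47 PM.
That matches the stated 2:47 PM, so the schedule is consistent.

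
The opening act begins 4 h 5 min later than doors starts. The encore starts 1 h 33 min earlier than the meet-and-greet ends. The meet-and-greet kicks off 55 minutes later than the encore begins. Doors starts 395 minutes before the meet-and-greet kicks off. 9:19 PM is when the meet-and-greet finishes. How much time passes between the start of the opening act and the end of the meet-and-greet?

The encore starts at 9:19 PM − 93 min = 7:46 PM.
The meet-and-greet starts at 7:46 PM + 55 min = 8:41 PM.
Doors starts at 8:41 PM − 395 min = 2:06 PM.
The opening act starts at 2:06 PM + 245 min = 6:11 PM.
From 6:11 PM to 9:19 PM is 3 hours 8 minutes.

3 hours 8 minutes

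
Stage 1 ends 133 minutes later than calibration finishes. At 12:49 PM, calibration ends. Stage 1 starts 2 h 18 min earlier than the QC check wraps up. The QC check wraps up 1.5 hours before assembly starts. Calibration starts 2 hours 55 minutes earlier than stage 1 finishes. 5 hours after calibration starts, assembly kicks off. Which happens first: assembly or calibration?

Stage 1 ends at 12:49 PM + 133 min = 3:02 PM.
Calibration starts at 3:02 PM − 175 min = 12:07 PM.
Assembly starts at 12:07 PM + 300 min = 5:07 PM.
Assembly starts at 5:07 PM and calibration starts at 12:07 PM, so calibration is first.

calibration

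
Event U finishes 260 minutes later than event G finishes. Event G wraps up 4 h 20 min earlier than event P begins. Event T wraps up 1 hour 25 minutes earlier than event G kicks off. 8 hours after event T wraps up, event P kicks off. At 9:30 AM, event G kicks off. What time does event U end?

Event T ends at 9:30 AM − 85 min = 8:05 AM.
Event P starts at 8:05 AM + 480 min = 4:05 PM.
Event G ends at 4:05 PM − 260 min = 11:45 AM.
Event U ends at 11:45 AM + 260 min = 4:05 PM.

4:05 PM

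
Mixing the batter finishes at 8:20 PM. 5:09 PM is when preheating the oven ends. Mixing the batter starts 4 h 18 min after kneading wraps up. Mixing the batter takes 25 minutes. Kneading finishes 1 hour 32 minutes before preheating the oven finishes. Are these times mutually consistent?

Kneading ends at 5:09 PM − 92 min = 3:37 PM.
Mixing the batter starts at 3:37 PM + 258 min = 7:55 PM.
Mixing the batter ends at 7:55 PM + 25 min = 8:20 PM.
That matches the stated 8:20 PM, so the schedule is consistent.

Yes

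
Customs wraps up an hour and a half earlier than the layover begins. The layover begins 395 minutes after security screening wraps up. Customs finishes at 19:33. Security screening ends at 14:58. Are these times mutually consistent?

No

The layover starts at 14:58 + 395 min = 21:33.
Customs ends at 21:33 − 90 min = 20:03.
But customs is also said to end at 19:33 — a 30-minute conflict.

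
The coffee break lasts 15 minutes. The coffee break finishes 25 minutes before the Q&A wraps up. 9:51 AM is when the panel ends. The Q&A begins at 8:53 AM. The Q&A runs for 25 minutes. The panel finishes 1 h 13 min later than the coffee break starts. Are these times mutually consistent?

Yes

The Q&A ends at 8:53 AM + 25 min = 9:18 AM.
The coffee break ends at 9:18 AM − 25 min = 8:53 AM.
The coffee break starts at 8:53 AM − 15 min = 8:38 AM.
The panel ends at 8:38 AM + 73 min = 9:51 AM.
That matches the stated 9:51 AM, so the schedule is consistent.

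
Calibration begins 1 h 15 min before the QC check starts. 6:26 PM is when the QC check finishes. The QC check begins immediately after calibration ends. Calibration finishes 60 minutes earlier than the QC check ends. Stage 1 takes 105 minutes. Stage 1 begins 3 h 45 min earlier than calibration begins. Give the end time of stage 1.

Calibration ends at 6:26 PM − 60 min = 5:26 PM.
So the QC check starts at 5:26 PM.
Calibration starts at 5:26 PM − 75 min = 4:11 PM.
Stage 1 starts at 4:11 PM − 225 min = 12:26 PM.
Stage 1 ends at 12:26 PM + 105 min = 2:11 PM.

2:11 PM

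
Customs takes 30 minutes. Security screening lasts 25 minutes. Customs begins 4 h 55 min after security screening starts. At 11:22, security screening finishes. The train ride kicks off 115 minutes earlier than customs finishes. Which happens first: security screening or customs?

Security screening starts at 11:22 − 25 min = 10:57.
Customs starts at 10:57 + 295 min = 15:52.
Security screening starts at 10:57 and customs starts at 15:52, so security screening is first.

security screening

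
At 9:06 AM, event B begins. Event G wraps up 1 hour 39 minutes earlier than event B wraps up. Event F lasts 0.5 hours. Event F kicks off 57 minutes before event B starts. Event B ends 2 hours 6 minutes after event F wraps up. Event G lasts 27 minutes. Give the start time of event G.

8:39 AM

Event F starts at 9:06 AM − 57 min = 8:09 AM.
Event F ends at 8:09 AM + 30 min = 8:39 AM.
Event B ends at 8:39 AM + 126 min = 10:45 AM.
Event G ends at 10:45 AM − 99 min = 9:06 AM.
Event G starts at 9:06 AM − 27 min = 8:39 AM.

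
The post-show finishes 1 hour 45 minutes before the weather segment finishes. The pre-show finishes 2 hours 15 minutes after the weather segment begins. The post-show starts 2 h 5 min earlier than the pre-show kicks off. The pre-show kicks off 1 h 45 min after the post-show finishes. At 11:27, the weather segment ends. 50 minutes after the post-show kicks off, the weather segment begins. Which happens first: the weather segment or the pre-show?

the weather segment

The post-show ends at 11:27 − 105 min = 09:42.
The pre-show starts at 09:42 + 105 min = 11:27.
The post-show starts at 11:27 − 125 min = 09:22.
The weather segment starts at 09:22 + 50 min = 10:12.
The weather segment starts at 10:12 and the pre-show starts at 11:27, so the weather segment is first.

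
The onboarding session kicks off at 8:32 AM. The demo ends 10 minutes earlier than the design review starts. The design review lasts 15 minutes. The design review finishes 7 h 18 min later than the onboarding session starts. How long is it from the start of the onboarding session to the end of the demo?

413 minutes

The design review ends at 8:32 AM + 438 min = 3:50 PM.
The design review starts at 3:50 PM − 15 min = 3:35 PM.
The demo ends at 3:35 PM − 10 min = 3:25 PM.
From 8:32 AM to 3:25 PM is 413 minutes.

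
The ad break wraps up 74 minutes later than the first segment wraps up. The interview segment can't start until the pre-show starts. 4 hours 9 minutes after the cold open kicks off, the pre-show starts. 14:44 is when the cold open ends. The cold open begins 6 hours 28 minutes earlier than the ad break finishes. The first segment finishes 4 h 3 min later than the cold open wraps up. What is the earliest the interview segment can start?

17:42

The first segment ends at 14:44 + 243 min = 18:47.
The ad break ends at 18:47 + 74 min = 20:01.
The cold open starts at 20:01 − 388 min = 13:33.
The pre-show starts at 13:33 + 249 min = 17:42.
The interview segment is bounded by the pre-show, so the earliest it can start is 17:42.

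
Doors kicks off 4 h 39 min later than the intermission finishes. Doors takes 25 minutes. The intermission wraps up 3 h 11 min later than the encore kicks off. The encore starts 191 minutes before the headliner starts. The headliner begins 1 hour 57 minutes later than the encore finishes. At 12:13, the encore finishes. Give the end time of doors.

The headliner starts at 12:13 + 117 min = 14:10.
The encore starts at 14:10 − 191 min = 10:59.
The intermission ends at 10:59 + 191 min = 14:10.
Doors starts at 14:10 + 279 min = 18:49.
Doors ends at 18:49 + 25 min = 19:14.

19:14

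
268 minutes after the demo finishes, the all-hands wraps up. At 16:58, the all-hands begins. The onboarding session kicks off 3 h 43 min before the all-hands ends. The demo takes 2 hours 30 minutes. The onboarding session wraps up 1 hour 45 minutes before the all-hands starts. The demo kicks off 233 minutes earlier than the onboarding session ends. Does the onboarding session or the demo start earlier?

the demo

The onboarding session ends at 16:58 − 105 min = 15:13.
The demo starts at 15:13 − 233 min = 11:20.
The demo ends at 11:20 + 150 min = 13:50.
The all-hands ends at 13:50 + 268 min = 18:18.
The onboarding session starts at 18:18 − 223 min = 14:35.
The onboarding session starts at 14:35 and the demo starts at 11:20, so the demo is first.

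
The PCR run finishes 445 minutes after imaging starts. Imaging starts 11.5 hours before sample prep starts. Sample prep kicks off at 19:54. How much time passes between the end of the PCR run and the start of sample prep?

4 hours 5 minutes

Imaging starts at 19:54 − 690 min = 08:24.
The PCR run ends at 08:24 + 445 min = 15:49.
From 15:49 to 19:54 is 4 hours 5 minutes.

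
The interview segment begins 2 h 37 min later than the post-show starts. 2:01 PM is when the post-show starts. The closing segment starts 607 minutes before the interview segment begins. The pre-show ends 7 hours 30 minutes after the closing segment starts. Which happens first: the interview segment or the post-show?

the post-show

The interview segment starts at 2:01 PM + 157 min = 4:38 PM.
The interview segment starts at 4:38 PM and the post-show starts at 2:01 PM, so the post-show is first.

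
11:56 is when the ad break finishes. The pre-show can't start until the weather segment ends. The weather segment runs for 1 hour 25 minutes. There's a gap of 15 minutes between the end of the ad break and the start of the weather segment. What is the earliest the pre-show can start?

13:36

The weather segment starts at 11:56 + 15 min = 12:11.
The weather segment ends at 12:11 + 85 min = 13:36.
The pre-show is bounded by the weather segment, so the earliest it can start is 13:36.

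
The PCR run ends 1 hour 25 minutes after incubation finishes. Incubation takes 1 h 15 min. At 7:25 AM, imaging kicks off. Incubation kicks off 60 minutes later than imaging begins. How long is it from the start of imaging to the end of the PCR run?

Incubation starts at 7:25 AM + 60 min = 8:25 AM.
Incubation ends at 8:25 AM + 75 min = 9:40 AM.
The PCR run ends at 9:40 AM + 85 min = 11:05 AM.
From 7:25 AM to 11:05 AM is 220 minutes.

220 minutes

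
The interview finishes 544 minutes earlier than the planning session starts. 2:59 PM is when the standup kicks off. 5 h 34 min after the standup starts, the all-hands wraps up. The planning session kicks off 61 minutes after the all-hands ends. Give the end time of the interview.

The all-hands ends at 2:59 PM + 334 min = 8:33 PM.
The planning session starts at 8:33 PM + 61 min = 9:34 PM.
The interview ends at 9:34 PM − 544 min = 12:30 PM.

12:30 PM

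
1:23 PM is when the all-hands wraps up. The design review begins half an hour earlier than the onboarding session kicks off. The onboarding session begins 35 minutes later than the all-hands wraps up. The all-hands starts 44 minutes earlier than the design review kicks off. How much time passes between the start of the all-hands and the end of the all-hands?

39 minutes

The onboarding session starts at 1:23 PM + 35 min = 1:58 PM.
The design review starts at 1:58 PM − 30 min = 1:28 PM.
The all-hands starts at 1:28 PM − 44 min = 12:44 PM.
From 12:44 PM to 1:23 PM is 39 minutes.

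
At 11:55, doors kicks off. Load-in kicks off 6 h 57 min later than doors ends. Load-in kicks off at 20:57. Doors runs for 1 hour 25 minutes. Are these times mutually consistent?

Doors ends at 11:55 + 85 min = 13:20.
Load-in starts at 13:20 + 417 min = 20:17.
But load-in is also said to start at 20:57 — a 40-minute conflict.

No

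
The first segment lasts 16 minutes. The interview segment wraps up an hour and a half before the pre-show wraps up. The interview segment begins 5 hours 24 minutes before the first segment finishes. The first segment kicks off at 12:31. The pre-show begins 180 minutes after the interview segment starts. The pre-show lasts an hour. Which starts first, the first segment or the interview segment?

The first segment ends at 12:31 + 16 min = 12:47.
The interview segment starts at 12:47 − 324 min = 07:23.
The first segment starts at 12:31 and the interview segment starts at 07:23, so the interview segment is first.

the interview segment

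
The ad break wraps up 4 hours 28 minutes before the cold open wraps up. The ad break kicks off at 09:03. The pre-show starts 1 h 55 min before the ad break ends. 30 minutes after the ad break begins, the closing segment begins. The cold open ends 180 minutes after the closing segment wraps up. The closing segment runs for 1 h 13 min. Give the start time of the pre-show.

The closing segment starts at 09:03 + 30 min = 09:33.
The closing segment ends at 09:33 + 73 min = 10:46.
The cold open ends at 10:46 + 180 min = 13:46.
The ad break ends at 13:46 − 268 min = 09:18.
The pre-show starts at 09:18 − 115 min = 07:23.

07:23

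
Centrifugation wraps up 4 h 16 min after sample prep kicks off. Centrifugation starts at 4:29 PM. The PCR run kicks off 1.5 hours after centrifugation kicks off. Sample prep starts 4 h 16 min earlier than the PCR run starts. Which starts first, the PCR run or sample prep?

sample prep

The PCR run starts at 4:29 PM + 90 min = 5:59 PM.
Sample prep starts at 5:59 PM − 256 min = 1:43 PM.
The PCR run starts at 5:59 PM and sample prep starts at 1:43 PM, so sample prep is first.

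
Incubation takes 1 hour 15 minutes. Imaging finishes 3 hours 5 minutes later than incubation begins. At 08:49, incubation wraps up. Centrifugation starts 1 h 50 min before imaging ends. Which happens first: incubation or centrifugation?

incubation

Incubation starts at 08:49 − 75 min = 07:34.
Imaging ends at 07:34 + 185 min = 10:39.
Centrifugation starts at 10:39 − 110 min = 08:49.
Incubation starts at 07:34 and centrifugation starts at 08:49, so incubation is first.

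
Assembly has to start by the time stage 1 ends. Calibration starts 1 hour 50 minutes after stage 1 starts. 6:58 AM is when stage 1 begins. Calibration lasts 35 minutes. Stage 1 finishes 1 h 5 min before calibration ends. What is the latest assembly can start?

Calibration starts at 6:58 AM + 110 min = 8:48 AM.
Calibration ends at 8:48 AM + 35 min = 9:23 AM.
Stage 1 ends at 9:23 AM − 65 min = 8:18 AM.
Assembly is bounded by stage 1, so the latest it can start is 8:18 AM.

8:18 AM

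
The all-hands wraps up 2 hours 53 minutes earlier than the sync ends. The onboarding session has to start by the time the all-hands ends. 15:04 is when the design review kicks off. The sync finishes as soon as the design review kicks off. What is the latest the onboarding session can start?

The sync ends at 15:04.
The all-hands ends at 15:04 − 173 min = 12:11.
The onboarding session is bounded by the all-hands, so the latest it can start is 12:11.

12:11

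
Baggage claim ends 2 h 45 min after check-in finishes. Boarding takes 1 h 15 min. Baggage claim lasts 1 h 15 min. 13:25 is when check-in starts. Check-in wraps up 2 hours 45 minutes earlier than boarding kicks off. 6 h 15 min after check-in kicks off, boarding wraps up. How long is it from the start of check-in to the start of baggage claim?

Boarding ends at 13:25 + 375 min = 19:40.
Boarding starts at 19:40 − 75 min = 18:25.
Check-in ends at 18:25 − 165 min = 15:40.
Baggage claim ends at 15:40 + 165 min = 18:25.
Baggage claim starts at 18:25 − 75 min = 17:10.
From 13:25 to 17:10 is 3 hours 45 minutes.

3 hours 45 minutes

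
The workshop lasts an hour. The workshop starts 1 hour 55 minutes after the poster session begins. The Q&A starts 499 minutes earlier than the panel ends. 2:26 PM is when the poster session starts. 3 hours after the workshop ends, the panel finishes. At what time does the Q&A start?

12:02 PM

The workshop starts at 2:26 PM + 115 min = 4:21 PM.
The workshop ends at 4:21 PM + 60 min = 5:21 PM.
The panel ends at 5:21 PM + 180 min = 8:21 PM.
The Q&A starts at 8:21 PM − 499 min = 12:02 PM.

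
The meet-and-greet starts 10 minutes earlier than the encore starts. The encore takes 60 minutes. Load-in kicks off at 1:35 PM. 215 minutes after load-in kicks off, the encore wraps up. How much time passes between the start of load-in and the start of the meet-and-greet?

The encore ends at 1:35 PM + 215 min = 5:10 PM.
The encore starts at 5:10 PM − 60 min = 4:10 PM.
The meet-and-greet starts at 4:10 PM − 10 min = 4:00 PM.
From 1:35 PM to 4:00 PM is 2 hours 25 minutes.

2 hours 25 minutes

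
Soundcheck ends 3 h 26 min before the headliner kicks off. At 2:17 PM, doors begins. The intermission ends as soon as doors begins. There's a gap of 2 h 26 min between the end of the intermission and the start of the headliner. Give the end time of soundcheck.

1:17 PM

The intermission ends at 2:17 PM.
The headliner starts at 2:17 PM + 146 min = 4:43 PM.
Soundcheck ends at 4:43 PM − 206 min = 1:17 PM.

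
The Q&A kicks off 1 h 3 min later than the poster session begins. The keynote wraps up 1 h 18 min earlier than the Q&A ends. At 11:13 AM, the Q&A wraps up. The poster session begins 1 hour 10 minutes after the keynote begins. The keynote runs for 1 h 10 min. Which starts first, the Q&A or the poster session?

the poster session

The keynote ends at 11:13 AM − 78 min = 9:55 AM.
The keynote starts at 9:55 AM − 70 min = 8:45 AM.
The poster session starts at 8:45 AM + 70 min = 9:55 AM.
The Q&A starts at 9:55 AM + 63 min = 10:58 AM.
The Q&A starts at 10:58 AM and the poster session starts at 9:55 AM, so the poster session is first.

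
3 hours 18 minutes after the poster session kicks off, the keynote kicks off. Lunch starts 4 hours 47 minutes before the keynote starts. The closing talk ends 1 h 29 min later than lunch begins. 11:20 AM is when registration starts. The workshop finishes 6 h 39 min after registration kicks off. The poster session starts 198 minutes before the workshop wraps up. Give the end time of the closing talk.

The workshop ends at 11:20 AM + 399 min = 5:59 PM.
The poster session starts at 5:59 PM − 198 min = 2:41 PM.
The keynote starts at 2:41 PM + 198 min = 5:59 PM.
Lunch starts at 5:59 PM − 287 min = 1:12 PM.
The closing talk ends at 1:12 PM + 89 min = 2:41 PM.

2:41 PM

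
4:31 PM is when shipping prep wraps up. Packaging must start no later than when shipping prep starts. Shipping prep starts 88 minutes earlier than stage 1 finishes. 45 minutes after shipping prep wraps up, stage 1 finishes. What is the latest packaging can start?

Stage 1 ends at 4:31 PM + 45 min = 5:16 PM.
Shipping prep starts at 5:16 PM − 88 min = 3:48 PM.
Packaging is bounded by shipping prep, so the latest it can start is 3:48 PM.

3:48 PM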